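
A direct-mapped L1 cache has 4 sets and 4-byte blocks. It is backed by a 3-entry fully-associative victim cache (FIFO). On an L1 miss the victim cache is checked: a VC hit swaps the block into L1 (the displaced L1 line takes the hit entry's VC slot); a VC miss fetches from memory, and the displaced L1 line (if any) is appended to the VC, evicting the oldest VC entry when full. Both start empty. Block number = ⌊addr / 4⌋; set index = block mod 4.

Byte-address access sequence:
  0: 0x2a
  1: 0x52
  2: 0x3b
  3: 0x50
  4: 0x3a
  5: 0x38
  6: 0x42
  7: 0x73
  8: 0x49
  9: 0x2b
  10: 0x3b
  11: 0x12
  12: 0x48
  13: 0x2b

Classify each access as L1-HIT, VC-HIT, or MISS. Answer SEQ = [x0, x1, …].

SEQ = [MISS, MISS, MISS, L1-HIT, L1-HIT, L1-HIT, MISS, MISS, MISS, MISS, VC-HIT, MISS, VC-HIT, VC-HIT]

  [0] addr=0x2a blk=10 s=2: MISS | VC []
  [1] addr=0x52 blk=20 s=0: MISS | VC []
  [2] addr=0x3b blk=14 s=2: MISS | VC [10]
  [3] addr=0x50 blk=20 s=0: L1-HIT | VC [10]
  [4] addr=0x3a blk=14 s=2: L1-HIT | VC [10]
  [5] addr=0x38 blk=14 s=2: L1-HIT | VC [10]
  [6] addr=0x42 blk=16 s=0: MISS | VC [10, 20]
  [7] addr=0x73 blk=28 s=0: MISS | VC [10, 20, 16]
  [8] addr=0x49 blk=18 s=2: MISS | VC [20, 16, 14]
  [9] addr=0x2b blk=10 s=2: MISS | VC [16, 14, 18]
  [10] addr=0x3b blk=14 s=2: VC-HIT | VC [16, 10, 18]
  [11] addr=0x12 blk=4 s=0: MISS | VC [10, 18, 28]
  [12] addr=0x48 blk=18 s=2: VC-HIT | VC [10, 14, 28]
  [13] addr=0x2b blk=10 s=2: VC-HIT | VC [18, 14, 28]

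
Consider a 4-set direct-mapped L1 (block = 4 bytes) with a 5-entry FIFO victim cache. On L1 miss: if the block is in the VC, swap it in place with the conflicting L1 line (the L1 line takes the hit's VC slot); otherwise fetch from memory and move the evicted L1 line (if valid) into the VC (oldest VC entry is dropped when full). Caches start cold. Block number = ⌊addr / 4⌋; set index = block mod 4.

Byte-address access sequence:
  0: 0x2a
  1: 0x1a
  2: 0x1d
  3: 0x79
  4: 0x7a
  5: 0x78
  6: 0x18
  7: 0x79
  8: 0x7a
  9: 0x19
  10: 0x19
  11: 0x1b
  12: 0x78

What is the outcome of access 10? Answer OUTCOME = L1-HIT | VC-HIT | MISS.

#0 0x2a→b10/s2 MISS; vc=[]
#1 0x1a→b6/s2 MISS; vc=[10]
#2 0x1d→b7/s3 MISS; vc=[10]
#3 0x79→b30/s2 MISS; vc=[10,6]
#4 0x7a→b30/s2 L1-HIT; vc=[10,6]
#5 0x78→b30/s2 L1-HIT; vc=[10,6]
#6 0x18→b6/s2 VC-HIT; vc=[10,30]
#7 0x79→b30/s2 VC-HIT; vc=[10,6]
#8 0x7a→b30/s2 L1-HIT; vc=[10,6]
#9 0x19→b6/s2 VC-HIT; vc=[10,30]
#10 0x19→b6/s2 L1-HIT; vc=[10,30]
#11 0x1b→b6/s2 L1-HIT; vc=[10,30]
#12 0x78→b30/s2 VC-HIT; vc=[10,6]

OUTCOME = L1-HIT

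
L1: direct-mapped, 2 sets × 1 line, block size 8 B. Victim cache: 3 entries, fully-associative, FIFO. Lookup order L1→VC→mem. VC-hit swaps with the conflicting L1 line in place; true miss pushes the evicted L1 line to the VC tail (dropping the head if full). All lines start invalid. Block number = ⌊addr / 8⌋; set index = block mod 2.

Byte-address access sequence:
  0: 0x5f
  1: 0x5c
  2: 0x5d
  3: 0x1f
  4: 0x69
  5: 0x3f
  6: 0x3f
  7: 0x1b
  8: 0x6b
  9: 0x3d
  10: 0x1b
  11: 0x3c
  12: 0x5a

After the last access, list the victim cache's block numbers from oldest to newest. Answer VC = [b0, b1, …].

0: 0x5f (blk 11, set 1) → MISS  vc=[]
1: 0x5c (blk 11, set 1) → L1-HIT  vc=[]
2: 0x5d (blk 11, set 1) → L1-HIT  vc=[]
3: 0x1f (blk 3, set 1) → MISS  vc=[11]
4: 0x69 (blk 13, set 1) → MISS  vc=[11, 3]
5: 0x3f (blk 7, set 1) → MISS  vc=[11, 3, 13]
6: 0x3f (blk 7, set 1) → L1-HIT  vc=[11, 3, 13]
7: 0x1b (blk 3, set 1) → VC-HIT  vc=[11, 7, 13]
8: 0x6b (blk 13, set 1) → VC-HIT  vc=[11, 7, 3]
9: 0x3d (blk 7, set 1) → VC-HIT  vc=[11, 13, 3]
10: 0x1b (blk 3, set 1) → VC-HIT  vc=[11, 13, 7]
11: 0x3c (blk 7, set 1) → VC-HIT  vc=[11, 13, 3]
12: 0x5a (blk 11, set 1) → VC-HIT  vc=[7, 13, 3]

VC = [7, 13, 3]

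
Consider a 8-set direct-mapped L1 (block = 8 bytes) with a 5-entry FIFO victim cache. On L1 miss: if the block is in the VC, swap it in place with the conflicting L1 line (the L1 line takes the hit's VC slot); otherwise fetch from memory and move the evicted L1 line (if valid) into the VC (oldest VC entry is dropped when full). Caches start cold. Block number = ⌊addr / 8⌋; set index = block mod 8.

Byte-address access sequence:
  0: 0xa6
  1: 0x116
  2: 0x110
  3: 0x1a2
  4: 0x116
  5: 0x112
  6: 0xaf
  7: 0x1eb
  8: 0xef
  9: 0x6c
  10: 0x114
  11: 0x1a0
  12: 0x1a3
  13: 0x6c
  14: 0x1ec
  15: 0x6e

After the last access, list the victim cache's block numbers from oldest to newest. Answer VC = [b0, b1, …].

0: 0xa6 (blk 20, set 4) → MISS  vc=[]
1: 0x116 (blk 34, set 2) → MISS  vc=[]
2: 0x110 (blk 34, set 2) → L1-HIT  vc=[]
3: 0x1a2 (blk 52, set 4) → MISS  vc=[20]
4: 0x116 (blk 34, set 2) → L1-HIT  vc=[20]
5: 0x112 (blk 34, set 2) → L1-HIT  vc=[20]
6: 0xaf (blk 21, set 5) → MISS  vc=[20]
7: 0x1eb (blk 61, set 5) → MISS  vc=[20, 21]
8: 0xef (blk 29, set 5) → MISS  vc=[20, 21, 61]
9: 0x6c (blk 13, set 5) → MISS  vc=[20, 21, 61, 29]
10: 0x114 (blk 34, set 2) → L1-HIT  vc=[20, 21, 61, 29]
11: 0x1a0 (blk 52, set 4) → L1-HIT  vc=[20, 21, 61, 29]
12: 0x1a3 (blk 52, set 4) → L1-HIT  vc=[20, 21, 61, 29]
13: 0x6c (blk 13, set 5) → L1-HIT  vc=[20, 21, 61, 29]
14: 0x1ec (blk 61, set 5) → VC-HIT  vc=[20, 21, 13, 29]
15: 0x6e (blk 13, set 5) → VC-HIT  vc=[20, 21, 61, 29]

VC = [20, 21, 61, 29]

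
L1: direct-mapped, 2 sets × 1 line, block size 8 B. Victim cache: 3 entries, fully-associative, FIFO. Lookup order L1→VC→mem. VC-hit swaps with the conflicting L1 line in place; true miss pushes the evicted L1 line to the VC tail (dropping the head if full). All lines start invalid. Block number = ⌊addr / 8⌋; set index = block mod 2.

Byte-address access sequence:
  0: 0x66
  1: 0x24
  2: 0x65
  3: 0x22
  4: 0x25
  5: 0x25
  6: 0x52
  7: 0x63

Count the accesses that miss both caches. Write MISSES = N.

#0 0x66→b12/s0 MISS; vc=[]
#1 0x24→b4/s0 MISS; vc=[12]
#2 0x65→b12/s0 VC-HIT; vc=[4]
#3 0x22→b4/s0 VC-HIT; vc=[12]
#4 0x25→b4/s0 L1-HIT; vc=[12]
#5 0x25→b4/s0 L1-HIT; vc=[12]
#6 0x52→b10/s0 MISS; vc=[12,4]
#7 0x63→b12/s0 VC-HIT; vc=[10,4]

MISSES = 3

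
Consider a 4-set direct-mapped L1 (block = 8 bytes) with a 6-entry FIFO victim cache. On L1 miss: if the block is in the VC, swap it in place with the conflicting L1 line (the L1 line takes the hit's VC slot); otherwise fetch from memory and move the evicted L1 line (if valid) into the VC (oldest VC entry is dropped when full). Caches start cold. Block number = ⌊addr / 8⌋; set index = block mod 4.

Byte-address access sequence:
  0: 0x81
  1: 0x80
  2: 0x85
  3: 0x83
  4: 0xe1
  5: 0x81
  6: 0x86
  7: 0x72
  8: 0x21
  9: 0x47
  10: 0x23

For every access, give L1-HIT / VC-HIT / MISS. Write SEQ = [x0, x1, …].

SEQ = [MISS, L1-HIT, L1-HIT, L1-HIT, MISS, VC-HIT, L1-HIT, MISS, MISS, MISS, VC-HIT]

0: 0x81 (blk 16, set 0) → MISS  vc=[]
1: 0x80 (blk 16, set 0) → L1-HIT  vc=[]
2: 0x85 (blk 16, set 0) → L1-HIT  vc=[]
3: 0x83 (blk 16, set 0) → L1-HIT  vc=[]
4: 0xe1 (blk 28, set 0) → MISS  vc=[16]
5: 0x81 (blk 16, set 0) → VC-HIT  vc=[28]
6: 0x86 (blk 16, set 0) → L1-HIT  vc=[28]
7: 0x72 (blk 14, set 2) → MISS  vc=[28]
8: 0x21 (blk 4, set 0) → MISS  vc=[28, 16]
9: 0x47 (blk 8, set 0) → MISS  vc=[28, 16, 4]
10: 0x23 (blk 4, set 0) → VC-HIT  vc=[28, 16, 8]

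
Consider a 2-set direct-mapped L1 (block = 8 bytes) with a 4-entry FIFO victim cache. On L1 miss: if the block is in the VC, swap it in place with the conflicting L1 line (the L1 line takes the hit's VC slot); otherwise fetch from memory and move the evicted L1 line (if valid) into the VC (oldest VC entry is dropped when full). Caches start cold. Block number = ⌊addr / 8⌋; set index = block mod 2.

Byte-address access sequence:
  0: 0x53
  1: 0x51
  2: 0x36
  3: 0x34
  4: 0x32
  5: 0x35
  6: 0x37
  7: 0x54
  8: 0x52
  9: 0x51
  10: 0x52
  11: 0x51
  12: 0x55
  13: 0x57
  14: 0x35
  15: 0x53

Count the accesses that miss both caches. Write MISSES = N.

0: 0x53 (blk 10, set 0) → MISS  vc=[]
1: 0x51 (blk 10, set 0) → L1-HIT  vc=[]
2: 0x36 (blk 6, set 0) → MISS  vc=[10]
3: 0x34 (blk 6, set 0) → L1-HIT  vc=[10]
4: 0x32 (blk 6, set 0) → L1-HIT  vc=[10]
5: 0x35 (blk 6, set 0) → L1-HIT  vc=[10]
6: 0x37 (blk 6, set 0) → L1-HIT  vc=[10]
7: 0x54 (blk 10, set 0) → VC-HIT  vc=[6]
8: 0x52 (blk 10, set 0) → L1-HIT  vc=[6]
9: 0x51 (blk 10, set 0) → L1-HIT  vc=[6]
10: 0x52 (blk 10, set 0) → L1-HIT  vc=[6]
11: 0x51 (blk 10, set 0) → L1-HIT  vc=[6]
12: 0x55 (blk 10, set 0) → L1-HIT  vc=[6]
13: 0x57 (blk 10, set 0) → L1-HIT  vc=[6]
14: 0x35 (blk 6, set 0) → VC-HIT  vc=[10]
15: 0x53 (blk 10, set 0) → VC-HIT  vc=[6]

MISSES = 2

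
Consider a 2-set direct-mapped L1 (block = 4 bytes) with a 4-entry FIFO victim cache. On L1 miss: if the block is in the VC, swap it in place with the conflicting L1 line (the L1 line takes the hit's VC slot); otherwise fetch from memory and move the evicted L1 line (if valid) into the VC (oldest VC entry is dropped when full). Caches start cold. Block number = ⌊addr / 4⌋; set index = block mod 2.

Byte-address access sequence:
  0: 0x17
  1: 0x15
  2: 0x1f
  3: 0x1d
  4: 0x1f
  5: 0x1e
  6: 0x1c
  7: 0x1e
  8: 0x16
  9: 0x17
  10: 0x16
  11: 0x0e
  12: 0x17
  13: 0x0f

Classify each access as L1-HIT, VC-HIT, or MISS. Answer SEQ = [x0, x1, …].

0: 0x17 (blk 5, set 1) → MISS  vc=[]
1: 0x15 (blk 5, set 1) → L1-HIT  vc=[]
2: 0x1f (blk 7, set 1) → MISS  vc=[5]
3: 0x1d (blk 7, set 1) → L1-HIT  vc=[5]
4: 0x1f (blk 7, set 1) → L1-HIT  vc=[5]
5: 0x1e (blk 7, set 1) → L1-HIT  vc=[5]
6: 0x1c (blk 7, set 1) → L1-HIT  vc=[5]
7: 0x1e (blk 7, set 1) → L1-HIT  vc=[5]
8: 0x16 (blk 5, set 1) → VC-HIT  vc=[7]
9: 0x17 (blk 5, set 1) → L1-HIT  vc=[7]
10: 0x16 (blk 5, set 1) → L1-HIT  vc=[7]
11: 0xe (blk 3, set 1) → MISS  vc=[7, 5]
12: 0x17 (blk 5, set 1) → VC-HIT  vc=[7, 3]
13: 0xf (blk 3, set 1) → VC-HIT  vc=[7, 5]

SEQ = [MISS, L1-HIT, MISS, L1-HIT, L1-HIT, L1-HIT, L1-HIT, L1-HIT, VC-HIT, L1-HIT, L1-HIT, MISS, VC-HIT, VC-HIT]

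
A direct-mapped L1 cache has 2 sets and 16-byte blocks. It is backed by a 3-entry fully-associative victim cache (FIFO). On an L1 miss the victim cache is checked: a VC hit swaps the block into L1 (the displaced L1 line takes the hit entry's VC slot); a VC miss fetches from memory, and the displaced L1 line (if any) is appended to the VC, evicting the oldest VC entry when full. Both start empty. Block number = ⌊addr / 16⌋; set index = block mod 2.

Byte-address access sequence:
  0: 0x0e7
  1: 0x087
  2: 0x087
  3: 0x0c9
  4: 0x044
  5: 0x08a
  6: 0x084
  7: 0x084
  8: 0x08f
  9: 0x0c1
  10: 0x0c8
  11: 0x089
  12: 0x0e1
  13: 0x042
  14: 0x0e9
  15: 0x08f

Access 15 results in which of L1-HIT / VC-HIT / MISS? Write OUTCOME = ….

  [0] addr=0xe7 blk=14 s=0: MISS | VC []
  [1] addr=0x87 blk=8 s=0: MISS | VC [14]
  [2] addr=0x87 blk=8 s=0: L1-HIT | VC [14]
  [3] addr=0xc9 blk=12 s=0: MISS | VC [14, 8]
  [4] addr=0x44 blk=4 s=0: MISS | VC [14, 8, 12]
  [5] addr=0x8a blk=8 s=0: VC-HIT | VC [14, 4, 12]
  [6] addr=0x84 blk=8 s=0: L1-HIT | VC [14, 4, 12]
  [7] addr=0x84 blk=8 s=0: L1-HIT | VC [14, 4, 12]
  [8] addr=0x8f blk=8 s=0: L1-HIT | VC [14, 4, 12]
  [9] addr=0xc1 blk=12 s=0: VC-HIT | VC [14, 4, 8]
  [10] addr=0xc8 blk=12 s=0: L1-HIT | VC [14, 4, 8]
  [11] addr=0x89 blk=8 s=0: VC-HIT | VC [14, 4, 12]
  [12] addr=0xe1 blk=14 s=0: VC-HIT | VC [8, 4, 12]
  [13] addr=0x42 blk=4 s=0: VC-HIT | VC [8, 14, 12]
  [14] addr=0xe9 blk=14 s=0: VC-HIT | VC [8, 4, 12]
  [15] addr=0x8f blk=8 s=0: VC-HIT | VC [14, 4, 12]

OUTCOME = VC-HIT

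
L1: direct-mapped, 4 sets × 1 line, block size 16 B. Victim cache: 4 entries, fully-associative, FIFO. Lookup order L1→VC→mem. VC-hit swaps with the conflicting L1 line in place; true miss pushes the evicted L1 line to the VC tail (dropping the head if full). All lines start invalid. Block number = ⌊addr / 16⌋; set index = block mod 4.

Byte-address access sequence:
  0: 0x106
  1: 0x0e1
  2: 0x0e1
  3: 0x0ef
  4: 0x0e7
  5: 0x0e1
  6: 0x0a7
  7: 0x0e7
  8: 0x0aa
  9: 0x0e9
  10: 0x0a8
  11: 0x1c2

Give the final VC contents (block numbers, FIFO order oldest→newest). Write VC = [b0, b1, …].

0: 0x106 (blk 16, set 0) → MISS  vc=[]
1: 0xe1 (blk 14, set 2) → MISS  vc=[]
2: 0xe1 (blk 14, set 2) → L1-HIT  vc=[]
3: 0xef (blk 14, set 2) → L1-HIT  vc=[]
4: 0xe7 (blk 14, set 2) → L1-HIT  vc=[]
5: 0xe1 (blk 14, set 2) → L1-HIT  vc=[]
6: 0xa7 (blk 10, set 2) → MISS  vc=[14]
7: 0xe7 (blk 14, set 2) → VC-HIT  vc=[10]
8: 0xaa (blk 10, set 2) → VC-HIT  vc=[14]
9: 0xe9 (blk 14, set 2) → VC-HIT  vc=[10]
10: 0xa8 (blk 10, set 2) → VC-HIT  vc=[14]
11: 0x1c2 (blk 28, set 0) → MISS  vc=[14, 16]

VC = [14, 16]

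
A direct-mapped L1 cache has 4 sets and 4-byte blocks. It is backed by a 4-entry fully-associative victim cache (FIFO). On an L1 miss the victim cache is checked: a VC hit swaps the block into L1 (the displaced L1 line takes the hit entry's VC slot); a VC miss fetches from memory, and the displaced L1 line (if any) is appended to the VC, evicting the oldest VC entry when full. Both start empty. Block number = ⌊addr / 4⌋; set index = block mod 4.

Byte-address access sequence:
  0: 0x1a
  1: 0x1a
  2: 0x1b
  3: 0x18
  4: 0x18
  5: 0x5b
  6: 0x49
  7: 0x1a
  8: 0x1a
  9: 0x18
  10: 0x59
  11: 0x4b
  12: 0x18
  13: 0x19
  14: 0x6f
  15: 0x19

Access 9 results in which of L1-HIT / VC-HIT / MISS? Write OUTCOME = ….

  [0] addr=0x1a blk=6 s=2: MISS | VC []
  [1] addr=0x1a blk=6 s=2: L1-HIT | VC []
  [2] addr=0x1b blk=6 s=2: L1-HIT | VC []
  [3] addr=0x18 blk=6 s=2: L1-HIT | VC []
  [4] addr=0x18 blk=6 s=2: L1-HIT | VC []
  [5] addr=0x5b blk=22 s=2: MISS | VC [6]
  [6] addr=0x49 blk=18 s=2: MISS | VC [6, 22]
  [7] addr=0x1a blk=6 s=2: VC-HIT | VC [18, 22]
  [8] addr=0x1a blk=6 s=2: L1-HIT | VC [18, 22]
  [9] addr=0x18 blk=6 s=2: L1-HIT | VC [18, 22]
  [10] addr=0x59 blk=22 s=2: VC-HIT | VC [18, 6]
  [11] addr=0x4b blk=18 s=2: VC-HIT | VC [22, 6]
  [12] addr=0x18 blk=6 s=2: VC-HIT | VC [22, 18]
  [13] addr=0x19 blk=6 s=2: L1-HIT | VC [22, 18]
  [14] addr=0x6f blk=27 s=3: MISS | VC [22, 18]
  [15] addr=0x19 blk=6 s=2: L1-HIT | VC [22, 18]

OUTCOME = L1-HIT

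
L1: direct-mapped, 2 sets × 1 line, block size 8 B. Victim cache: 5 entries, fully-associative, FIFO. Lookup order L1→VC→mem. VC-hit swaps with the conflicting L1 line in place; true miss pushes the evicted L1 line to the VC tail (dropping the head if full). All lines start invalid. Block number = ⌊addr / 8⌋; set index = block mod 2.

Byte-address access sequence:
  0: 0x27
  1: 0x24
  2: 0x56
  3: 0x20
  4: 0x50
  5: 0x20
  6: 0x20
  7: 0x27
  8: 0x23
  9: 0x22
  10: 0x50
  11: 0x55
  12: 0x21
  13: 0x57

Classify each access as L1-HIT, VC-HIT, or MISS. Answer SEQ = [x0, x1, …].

0: 0x27 (blk 4, set 0) → MISS  vc=[]
1: 0x24 (blk 4, set 0) → L1-HIT  vc=[]
2: 0x56 (blk 10, set 0) → MISS  vc=[4]
3: 0x20 (blk 4, set 0) → VC-HIT  vc=[10]
4: 0x50 (blk 10, set 0) → VC-HIT  vc=[4]
5: 0x20 (blk 4, set 0) → VC-HIT  vc=[10]
6: 0x20 (blk 4, set 0) → L1-HIT  vc=[10]
7: 0x27 (blk 4, set 0) → L1-HIT  vc=[10]
8: 0x23 (blk 4, set 0) → L1-HIT  vc=[10]
9: 0x22 (blk 4, set 0) → L1-HIT  vc=[10]
10: 0x50 (blk 10, set 0) → VC-HIT  vc=[4]
11: 0x55 (blk 10, set 0) → L1-HIT  vc=[4]
12: 0x21 (blk 4, set 0) → VC-HIT  vc=[10]
13: 0x57 (blk 10, set 0) → VC-HIT  vc=[4]

SEQ = [MISS, L1-HIT, MISS, VC-HIT, VC-HIT, VC-HIT, L1-HIT, L1-HIT, L1-HIT, L1-HIT, VC-HIT, L1-HIT, VC-HIT, VC-HIT]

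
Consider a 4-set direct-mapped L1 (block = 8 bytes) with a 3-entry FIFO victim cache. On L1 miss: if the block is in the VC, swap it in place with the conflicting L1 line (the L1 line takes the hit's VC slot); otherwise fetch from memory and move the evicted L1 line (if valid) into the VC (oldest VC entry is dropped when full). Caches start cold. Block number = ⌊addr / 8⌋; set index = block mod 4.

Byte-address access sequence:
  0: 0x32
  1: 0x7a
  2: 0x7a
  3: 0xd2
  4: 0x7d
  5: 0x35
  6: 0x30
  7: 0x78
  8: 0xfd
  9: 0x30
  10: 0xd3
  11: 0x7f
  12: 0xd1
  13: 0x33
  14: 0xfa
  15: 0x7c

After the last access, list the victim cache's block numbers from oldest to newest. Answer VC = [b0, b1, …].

0: 0x32 (blk 6, set 2) → MISS  vc=[]
1: 0x7a (blk 15, set 3) → MISS  vc=[]
2: 0x7a (blk 15, set 3) → L1-HIT  vc=[]
3: 0xd2 (blk 26, set 2) → MISS  vc=[6]
4: 0x7d (blk 15, set 3) → L1-HIT  vc=[6]
5: 0x35 (blk 6, set 2) → VC-HIT  vc=[26]
6: 0x30 (blk 6, set 2) → L1-HIT  vc=[26]
7: 0x78 (blk 15, set 3) → L1-HIT  vc=[26]
8: 0xfd (blk 31, set 3) → MISS  vc=[26, 15]
9: 0x30 (blk 6, set 2) → L1-HIT  vc=[26, 15]
10: 0xd3 (blk 26, set 2) → VC-HIT  vc=[6, 15]
11: 0x7f (blk 15, set 3) → VC-HIT  vc=[6, 31]
12: 0xd1 (blk 26, set 2) → L1-HIT  vc=[6, 31]
13: 0x33 (blk 6, set 2) → VC-HIT  vc=[26, 31]
14: 0xfa (blk 31, set 3) → VC-HIT  vc=[26, 15]
15: 0x7c (blk 15, set 3) → VC-HIT  vc=[26, 31]

VC = [26, 31]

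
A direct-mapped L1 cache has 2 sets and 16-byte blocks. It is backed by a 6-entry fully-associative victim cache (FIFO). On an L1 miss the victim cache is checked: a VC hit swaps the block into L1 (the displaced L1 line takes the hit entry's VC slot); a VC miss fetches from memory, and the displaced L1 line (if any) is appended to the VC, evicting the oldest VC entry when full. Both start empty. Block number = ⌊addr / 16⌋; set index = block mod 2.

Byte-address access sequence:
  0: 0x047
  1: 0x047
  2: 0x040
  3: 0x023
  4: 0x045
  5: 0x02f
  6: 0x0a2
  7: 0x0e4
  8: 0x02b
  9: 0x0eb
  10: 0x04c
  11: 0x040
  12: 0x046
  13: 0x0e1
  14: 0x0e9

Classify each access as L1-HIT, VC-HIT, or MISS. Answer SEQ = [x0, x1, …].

0: 0x47 (blk 4, set 0) → MISS  vc=[]
1: 0x47 (blk 4, set 0) → L1-HIT  vc=[]
2: 0x40 (blk 4, set 0) → L1-HIT  vc=[]
3: 0x23 (blk 2, set 0) → MISS  vc=[4]
4: 0x45 (blk 4, set 0) → VC-HIT  vc=[2]
5: 0x2f (blk 2, set 0) → VC-HIT  vc=[4]
6: 0xa2 (blk 10, set 0) → MISS  vc=[4, 2]
7: 0xe4 (blk 14, set 0) → MISS  vc=[4, 2, 10]
8: 0x2b (blk 2, set 0) → VC-HIT  vc=[4, 14, 10]
9: 0xeb (blk 14, set 0) → VC-HIT  vc=[4, 2, 10]
10: 0x4c (blk 4, set 0) → VC-HIT  vc=[14, 2, 10]
11: 0x40 (blk 4, set 0) → L1-HIT  vc=[14, 2, 10]
12: 0x46 (blk 4, set 0) → L1-HIT  vc=[14, 2, 10]
13: 0xe1 (blk 14, set 0) → VC-HIT  vc=[4, 2, 10]
14: 0xe9 (blk 14, set 0) → L1-HIT  vc=[4, 2, 10]

SEQ = [MISS, L1-HIT, L1-HIT, MISS, VC-HIT, VC-HIT, MISS, MISS, VC-HIT, VC-HIT, VC-HIT, L1-HIT, L1-HIT, VC-HIT, L1-HIT]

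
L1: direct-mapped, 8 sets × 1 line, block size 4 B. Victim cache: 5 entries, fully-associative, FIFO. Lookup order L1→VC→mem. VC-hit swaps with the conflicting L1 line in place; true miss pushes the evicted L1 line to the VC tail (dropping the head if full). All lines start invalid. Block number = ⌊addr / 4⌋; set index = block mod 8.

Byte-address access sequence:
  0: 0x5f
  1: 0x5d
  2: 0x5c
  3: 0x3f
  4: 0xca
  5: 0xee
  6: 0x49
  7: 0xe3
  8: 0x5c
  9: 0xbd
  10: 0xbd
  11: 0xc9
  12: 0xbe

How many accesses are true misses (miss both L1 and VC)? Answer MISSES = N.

#0 0x5f→b23/s7 MISS; vc=[]
#1 0x5d→b23/s7 L1-HIT; vc=[]
#2 0x5c→b23/s7 L1-HIT; vc=[]
#3 0x3f→b15/s7 MISS; vc=[23]
#4 0xca→b50/s2 MISS; vc=[23]
#5 0xee→b59/s3 MISS; vc=[23]
#6 0x49→b18/s2 MISS; vc=[23,50]
#7 0xe3→b56/s0 MISS; vc=[23,50]
#8 0x5c→b23/s7 VC-HIT; vc=[15,50]
#9 0xbd→b47/s7 MISS; vc=[15,50,23]
#10 0xbd→b47/s7 L1-HIT; vc=[15,50,23]
#11 0xc9→b50/s2 VC-HIT; vc=[15,18,23]
#12 0xbe→b47/s7 L1-HIT; vc=[15,18,23]

MISSES = 7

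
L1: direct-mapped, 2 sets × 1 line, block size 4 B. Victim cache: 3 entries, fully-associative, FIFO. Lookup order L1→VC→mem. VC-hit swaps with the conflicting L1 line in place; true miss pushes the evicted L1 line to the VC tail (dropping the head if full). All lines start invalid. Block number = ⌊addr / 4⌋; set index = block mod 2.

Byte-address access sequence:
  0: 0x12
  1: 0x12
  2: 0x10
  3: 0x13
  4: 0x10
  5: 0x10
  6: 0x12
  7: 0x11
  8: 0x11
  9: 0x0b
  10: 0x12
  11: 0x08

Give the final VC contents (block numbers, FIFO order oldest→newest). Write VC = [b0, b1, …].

VC = [4]

#0 0x12→b4/s0 MISS; vc=[]
#1 0x12→b4/s0 L1-HIT; vc=[]
#2 0x10→b4/s0 L1-HIT; vc=[]
#3 0x13→b4/s0 L1-HIT; vc=[]
#4 0x10→b4/s0 L1-HIT; vc=[]
#5 0x10→b4/s0 L1-HIT; vc=[]
#6 0x12→b4/s0 L1-HIT; vc=[]
#7 0x11→b4/s0 L1-HIT; vc=[]
#8 0x11→b4/s0 L1-HIT; vc=[]
#9 0xb→b2/s0 MISS; vc=[4]
#10 0x12→b4/s0 VC-HIT; vc=[2]
#11 0x8→b2/s0 VC-HIT; vc=[4]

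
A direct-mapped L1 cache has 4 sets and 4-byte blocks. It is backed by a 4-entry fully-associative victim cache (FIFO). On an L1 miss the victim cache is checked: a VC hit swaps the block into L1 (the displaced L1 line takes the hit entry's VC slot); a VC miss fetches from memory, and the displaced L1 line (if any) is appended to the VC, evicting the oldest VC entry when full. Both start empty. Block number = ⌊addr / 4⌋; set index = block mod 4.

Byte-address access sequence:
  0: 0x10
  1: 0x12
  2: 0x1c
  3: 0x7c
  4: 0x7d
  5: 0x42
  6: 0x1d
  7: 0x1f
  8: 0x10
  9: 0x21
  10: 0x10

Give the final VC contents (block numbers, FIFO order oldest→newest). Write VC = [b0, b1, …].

VC = [31, 16, 8]

0: 0x10 (blk 4, set 0) → MISS  vc=[]
1: 0x12 (blk 4, set 0) → L1-HIT  vc=[]
2: 0x1c (blk 7, set 3) → MISS  vc=[]
3: 0x7c (blk 31, set 3) → MISS  vc=[7]
4: 0x7d (blk 31, set 3) → L1-HIT  vc=[7]
5: 0x42 (blk 16, set 0) → MISS  vc=[7, 4]
6: 0x1d (blk 7, set 3) → VC-HIT  vc=[31, 4]
7: 0x1f (blk 7, set 3) → L1-HIT  vc=[31, 4]
8: 0x10 (blk 4, set 0) → VC-HIT  vc=[31, 16]
9: 0x21 (blk 8, set 0) → MISS  vc=[31, 16, 4]
10: 0x10 (blk 4, set 0) → VC-HIT  vc=[31, 16, 8]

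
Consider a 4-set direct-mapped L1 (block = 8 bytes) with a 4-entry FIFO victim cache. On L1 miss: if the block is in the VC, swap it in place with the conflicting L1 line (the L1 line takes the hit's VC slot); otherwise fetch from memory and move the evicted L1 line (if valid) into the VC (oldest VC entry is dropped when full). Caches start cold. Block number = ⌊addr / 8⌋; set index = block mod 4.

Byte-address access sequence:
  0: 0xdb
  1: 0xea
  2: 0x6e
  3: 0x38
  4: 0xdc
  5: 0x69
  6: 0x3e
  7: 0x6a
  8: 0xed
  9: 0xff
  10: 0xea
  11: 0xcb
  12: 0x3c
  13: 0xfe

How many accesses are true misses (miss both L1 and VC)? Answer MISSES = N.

MISSES = 6

0: 0xdb (blk 27, set 3) → MISS  vc=[]
1: 0xea (blk 29, set 1) → MISS  vc=[]
2: 0x6e (blk 13, set 1) → MISS  vc=[29]
3: 0x38 (blk 7, set 3) → MISS  vc=[29, 27]
4: 0xdc (blk 27, set 3) → VC-HIT  vc=[29, 7]
5: 0x69 (blk 13, set 1) → L1-HIT  vc=[29, 7]
6: 0x3e (blk 7, set 3) → VC-HIT  vc=[29, 27]
7: 0x6a (blk 13, set 1) → L1-HIT  vc=[29, 27]
8: 0xed (blk 29, set 1) → VC-HIT  vc=[13, 27]
9: 0xff (blk 31, set 3) → MISS  vc=[13, 27, 7]
10: 0xea (blk 29, set 1) → L1-HIT  vc=[13, 27, 7]
11: 0xcb (blk 25, set 1) → MISS  vc=[13, 27, 7, 29]
12: 0x3c (blk 7, set 3) → VC-HIT  vc=[13, 27, 31, 29]
13: 0xfe (blk 31, set 3) → VC-HIT  vc=[13, 27, 7, 29]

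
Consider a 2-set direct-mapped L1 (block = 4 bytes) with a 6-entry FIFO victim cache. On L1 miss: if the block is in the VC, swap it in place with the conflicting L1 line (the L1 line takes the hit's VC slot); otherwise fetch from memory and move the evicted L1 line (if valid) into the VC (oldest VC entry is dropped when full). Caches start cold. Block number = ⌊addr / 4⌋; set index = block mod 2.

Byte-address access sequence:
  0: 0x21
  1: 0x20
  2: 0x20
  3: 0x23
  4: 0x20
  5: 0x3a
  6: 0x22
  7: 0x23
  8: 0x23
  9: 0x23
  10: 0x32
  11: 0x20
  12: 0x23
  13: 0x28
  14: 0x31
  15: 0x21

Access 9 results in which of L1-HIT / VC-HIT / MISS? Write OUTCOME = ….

OUTCOME = L1-HIT

#0 0x21→b8/s0 MISS; vc=[]
#1 0x20→b8/s0 L1-HIT; vc=[]
#2 0x20→b8/s0 L1-HIT; vc=[]
#3 0x23→b8/s0 L1-HIT; vc=[]
#4 0x20→b8/s0 L1-HIT; vc=[]
#5 0x3a→b14/s0 MISS; vc=[8]
#6 0x22→b8/s0 VC-HIT; vc=[14]
#7 0x23→b8/s0 L1-HIT; vc=[14]
#8 0x23→b8/s0 L1-HIT; vc=[14]
#9 0x23→b8/s0 L1-HIT; vc=[14]
#10 0x32→b12/s0 MISS; vc=[14,8]
#11 0x20→b8/s0 VC-HIT; vc=[14,12]
#12 0x23→b8/s0 L1-HIT; vc=[14,12]
#13 0x28→b10/s0 MISS; vc=[14,12,8]
#14 0x31→b12/s0 VC-HIT; vc=[14,10,8]
#15 0x21→b8/s0 VC-HIT; vc=[14,10,12]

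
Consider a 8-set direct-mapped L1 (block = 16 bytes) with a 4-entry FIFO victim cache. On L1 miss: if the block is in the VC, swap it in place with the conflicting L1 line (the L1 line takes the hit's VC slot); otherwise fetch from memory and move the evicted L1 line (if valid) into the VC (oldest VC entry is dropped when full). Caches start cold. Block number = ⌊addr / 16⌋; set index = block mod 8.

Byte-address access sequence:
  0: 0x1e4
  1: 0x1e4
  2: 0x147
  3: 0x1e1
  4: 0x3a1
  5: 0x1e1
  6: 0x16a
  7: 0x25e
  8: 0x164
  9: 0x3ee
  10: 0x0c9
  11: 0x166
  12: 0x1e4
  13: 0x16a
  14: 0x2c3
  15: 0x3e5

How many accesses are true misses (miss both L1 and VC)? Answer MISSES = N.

MISSES = 8

  [0] addr=0x1e4 blk=30 s=6: MISS | VC []
  [1] addr=0x1e4 blk=30 s=6: L1-HIT | VC []
  [2] addr=0x147 blk=20 s=4: MISS | VC []
  [3] addr=0x1e1 blk=30 s=6: L1-HIT | VC []
  [4] addr=0x3a1 blk=58 s=2: MISS | VC []
  [5] addr=0x1e1 blk=30 s=6: L1-HIT | VC []
  [6] addr=0x16a blk=22 s=6: MISS | VC [30]
  [7] addr=0x25e blk=37 s=5: MISS | VC [30]
  [8] addr=0x164 blk=22 s=6: L1-HIT | VC [30]
  [9] addr=0x3ee blk=62 s=6: MISS | VC [30, 22]
  [10] addr=0xc9 blk=12 s=4: MISS | VC [30, 22, 20]
  [11] addr=0x166 blk=22 s=6: VC-HIT | VC [30, 62, 20]
  [12] addr=0x1e4 blk=30 s=6: VC-HIT | VC [22, 62, 20]
  [13] addr=0x16a blk=22 s=6: VC-HIT | VC [30, 62, 20]
  [14] addr=0x2c3 blk=44 s=4: MISS | VC [30, 62, 20, 12]
  [15] addr=0x3e5 blk=62 s=6: VC-HIT | VC [30, 22, 20, 12]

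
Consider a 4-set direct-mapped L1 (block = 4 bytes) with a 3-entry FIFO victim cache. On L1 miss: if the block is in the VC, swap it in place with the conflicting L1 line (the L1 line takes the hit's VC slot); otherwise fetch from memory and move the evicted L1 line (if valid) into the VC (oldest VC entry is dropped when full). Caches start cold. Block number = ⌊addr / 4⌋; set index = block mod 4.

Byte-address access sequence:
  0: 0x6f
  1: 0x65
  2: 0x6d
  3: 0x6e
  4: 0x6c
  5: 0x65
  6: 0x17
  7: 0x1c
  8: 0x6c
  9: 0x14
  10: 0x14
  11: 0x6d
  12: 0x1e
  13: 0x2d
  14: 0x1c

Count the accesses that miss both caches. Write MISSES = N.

#0 0x6f→b27/s3 MISS; vc=[]
#1 0x65→b25/s1 MISS; vc=[]
#2 0x6d→b27/s3 L1-HIT; vc=[]
#3 0x6e→b27/s3 L1-HIT; vc=[]
#4 0x6c→b27/s3 L1-HIT; vc=[]
#5 0x65→b25/s1 L1-HIT; vc=[]
#6 0x17→b5/s1 MISS; vc=[25]
#7 0x1c→b7/s3 MISS; vc=[25,27]
#8 0x6c→b27/s3 VC-HIT; vc=[25,7]
#9 0x14→b5/s1 L1-HIT; vc=[25,7]
#10 0x14→b5/s1 L1-HIT; vc=[25,7]
#11 0x6d→b27/s3 L1-HIT; vc=[25,7]
#12 0x1e→b7/s3 VC-HIT; vc=[25,27]
#13 0x2d→b11/s3 MISS; vc=[25,27,7]
#14 0x1c→b7/s3 VC-HIT; vc=[25,27,11]

MISSES = 5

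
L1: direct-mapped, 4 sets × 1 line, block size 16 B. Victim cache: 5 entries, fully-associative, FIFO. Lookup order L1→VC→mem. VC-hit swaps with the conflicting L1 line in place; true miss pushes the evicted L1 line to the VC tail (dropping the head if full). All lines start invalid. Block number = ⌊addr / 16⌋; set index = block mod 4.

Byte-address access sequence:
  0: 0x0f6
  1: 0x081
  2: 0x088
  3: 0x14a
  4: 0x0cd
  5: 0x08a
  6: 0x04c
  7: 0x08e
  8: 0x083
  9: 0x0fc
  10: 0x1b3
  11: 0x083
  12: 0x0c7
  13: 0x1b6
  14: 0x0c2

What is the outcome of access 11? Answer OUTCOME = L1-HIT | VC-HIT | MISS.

OUTCOME = L1-HIT

  [0] addr=0xf6 blk=15 s=3: MISS | VC []
  [1] addr=0x81 blk=8 s=0: MISS | VC []
  [2] addr=0x88 blk=8 s=0: L1-HIT | VC []
  [3] addr=0x14a blk=20 s=0: MISS | VC [8]
  [4] addr=0xcd blk=12 s=0: MISS | VC [8, 20]
  [5] addr=0x8a blk=8 s=0: VC-HIT | VC [12, 20]
  [6] addr=0x4c blk=4 s=0: MISS | VC [12, 20, 8]
  [7] addr=0x8e blk=8 s=0: VC-HIT | VC [12, 20, 4]
  [8] addr=0x83 blk=8 s=0: L1-HIT | VC [12, 20, 4]
  [9] addr=0xfc blk=15 s=3: L1-HIT | VC [12, 20, 4]
  [10] addr=0x1b3 blk=27 s=3: MISS | VC [12, 20, 4, 15]
  [11] addr=0x83 blk=8 s=0: L1-HIT | VC [12, 20, 4, 15]
  [12] addr=0xc7 blk=12 s=0: VC-HIT | VC [8, 20, 4, 15]
  [13] addr=0x1b6 blk=27 s=3: L1-HIT | VC [8, 20, 4, 15]
  [14] addr=0xc2 blk=12 s=0: L1-HIT | VC [8, 20, 4, 15]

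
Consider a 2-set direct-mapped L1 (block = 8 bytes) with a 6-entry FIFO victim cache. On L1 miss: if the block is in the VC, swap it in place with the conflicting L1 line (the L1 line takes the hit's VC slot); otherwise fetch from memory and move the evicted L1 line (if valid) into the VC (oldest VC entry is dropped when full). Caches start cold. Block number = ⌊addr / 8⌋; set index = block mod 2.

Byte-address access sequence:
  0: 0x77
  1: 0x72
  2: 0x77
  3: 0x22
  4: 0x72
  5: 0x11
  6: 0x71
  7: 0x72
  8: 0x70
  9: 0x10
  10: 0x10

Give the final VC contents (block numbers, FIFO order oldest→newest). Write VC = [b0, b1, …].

VC = [4, 14]

  [0] addr=0x77 blk=14 s=0: MISS | VC []
  [1] addr=0x72 blk=14 s=0: L1-HIT | VC []
  [2] addr=0x77 blk=14 s=0: L1-HIT | VC []
  [3] addr=0x22 blk=4 s=0: MISS | VC [14]
  [4] addr=0x72 blk=14 s=0: VC-HIT | VC [4]
  [5] addr=0x11 blk=2 s=0: MISS | VC [4, 14]
  [6] addr=0x71 blk=14 s=0: VC-HIT | VC [4, 2]
  [7] addr=0x72 blk=14 s=0: L1-HIT | VC [4, 2]
  [8] addr=0x70 blk=14 s=0: L1-HIT | VC [4, 2]
  [9] addr=0x10 blk=2 s=0: VC-HIT | VC [4, 14]
  [10] addr=0x10 blk=2 s=0: L1-HIT | VC [4, 14]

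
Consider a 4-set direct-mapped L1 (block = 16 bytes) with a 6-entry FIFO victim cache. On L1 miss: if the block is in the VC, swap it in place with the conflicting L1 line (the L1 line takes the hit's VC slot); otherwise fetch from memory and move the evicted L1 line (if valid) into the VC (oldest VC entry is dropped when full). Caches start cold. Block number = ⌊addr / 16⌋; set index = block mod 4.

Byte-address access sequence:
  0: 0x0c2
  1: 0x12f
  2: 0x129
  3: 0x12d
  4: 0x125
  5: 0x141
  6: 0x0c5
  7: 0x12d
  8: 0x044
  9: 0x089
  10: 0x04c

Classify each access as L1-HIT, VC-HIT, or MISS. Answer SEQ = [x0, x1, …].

0: 0xc2 (blk 12, set 0) → MISS  vc=[]
1: 0x12f (blk 18, set 2) → MISS  vc=[]
2: 0x129 (blk 18, set 2) → L1-HIT  vc=[]
3: 0x12d (blk 18, set 2) → L1-HIT  vc=[]
4: 0x125 (blk 18, set 2) → L1-HIT  vc=[]
5: 0x141 (blk 20, set 0) → MISS  vc=[12]
6: 0xc5 (blk 12, set 0) → VC-HIT  vc=[20]
7: 0x12d (blk 18, set 2) → L1-HIT  vc=[20]
8: 0x44 (blk 4, set 0) → MISS  vc=[20, 12]
9: 0x89 (blk 8, set 0) → MISS  vc=[20, 12, 4]
10: 0x4c (blk 4, set 0) → VC-HIT  vc=[20, 12, 8]

SEQ = [MISS, MISS, L1-HIT, L1-HIT, L1-HIT, MISS, VC-HIT, L1-HIT, MISS, MISS, VC-HIT]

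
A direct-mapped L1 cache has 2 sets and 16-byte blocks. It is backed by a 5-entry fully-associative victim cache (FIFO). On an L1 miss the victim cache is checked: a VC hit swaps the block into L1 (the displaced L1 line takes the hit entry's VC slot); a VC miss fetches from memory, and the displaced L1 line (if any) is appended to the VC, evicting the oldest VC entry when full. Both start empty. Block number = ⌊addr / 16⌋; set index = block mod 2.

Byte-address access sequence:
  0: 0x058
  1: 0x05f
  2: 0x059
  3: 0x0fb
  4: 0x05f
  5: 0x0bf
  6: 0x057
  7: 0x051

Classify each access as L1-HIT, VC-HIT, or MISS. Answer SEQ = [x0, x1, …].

SEQ = [MISS, L1-HIT, L1-HIT, MISS, VC-HIT, MISS, VC-HIT, L1-HIT]

0: 0x58 (blk 5, set 1) → MISS  vc=[]
1: 0x5f (blk 5, set 1) → L1-HIT  vc=[]
2: 0x59 (blk 5, set 1) → L1-HIT  vc=[]
3: 0xfb (blk 15, set 1) → MISS  vc=[5]
4: 0x5f (blk 5, set 1) → VC-HIT  vc=[15]
5: 0xbf (blk 11, set 1) → MISS  vc=[15, 5]
6: 0x57 (blk 5, set 1) → VC-HIT  vc=[15, 11]
7: 0x51 (blk 5, set 1) → L1-HIT  vc=[15, 11]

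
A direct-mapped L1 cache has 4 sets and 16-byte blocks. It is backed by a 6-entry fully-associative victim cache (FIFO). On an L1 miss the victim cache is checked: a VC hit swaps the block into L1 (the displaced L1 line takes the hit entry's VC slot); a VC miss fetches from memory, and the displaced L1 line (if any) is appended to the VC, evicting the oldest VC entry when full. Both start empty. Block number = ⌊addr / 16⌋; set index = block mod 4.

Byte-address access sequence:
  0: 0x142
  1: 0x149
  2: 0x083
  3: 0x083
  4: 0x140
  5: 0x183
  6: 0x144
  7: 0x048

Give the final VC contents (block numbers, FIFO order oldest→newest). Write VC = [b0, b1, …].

0: 0x142 (blk 20, set 0) → MISS  vc=[]
1: 0x149 (blk 20, set 0) → L1-HIT  vc=[]
2: 0x83 (blk 8, set 0) → MISS  vc=[20]
3: 0x83 (blk 8, set 0) → L1-HIT  vc=[20]
4: 0x140 (blk 20, set 0) → VC-HIT  vc=[8]
5: 0x183 (blk 24, set 0) → MISS  vc=[8, 20]
6: 0x144 (blk 20, set 0) → VC-HIT  vc=[8, 24]
7: 0x48 (blk 4, set 0) → MISS  vc=[8, 24, 20]

VC = [8, 24, 20]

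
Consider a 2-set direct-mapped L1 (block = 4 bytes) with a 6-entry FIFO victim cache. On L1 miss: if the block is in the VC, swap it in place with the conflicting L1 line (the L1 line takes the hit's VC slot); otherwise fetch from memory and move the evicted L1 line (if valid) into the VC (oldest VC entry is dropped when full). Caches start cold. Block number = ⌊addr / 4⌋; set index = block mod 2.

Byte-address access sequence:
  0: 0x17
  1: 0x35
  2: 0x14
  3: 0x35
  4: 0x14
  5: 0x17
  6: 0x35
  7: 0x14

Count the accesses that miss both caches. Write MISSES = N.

MISSES = 2

  [0] addr=0x17 blk=5 s=1: MISS | VC []
  [1] addr=0x35 blk=13 s=1: MISS | VC [5]
  [2] addr=0x14 blk=5 s=1: VC-HIT | VC [13]
  [3] addr=0x35 blk=13 s=1: VC-HIT | VC [5]
  [4] addr=0x14 blk=5 s=1: VC-HIT | VC [13]
  [5] addr=0x17 blk=5 s=1: L1-HIT | VC [13]
  [6] addr=0x35 blk=13 s=1: VC-HIT | VC [5]
  [7] addr=0x14 blk=5 s=1: VC-HIT | VC [13]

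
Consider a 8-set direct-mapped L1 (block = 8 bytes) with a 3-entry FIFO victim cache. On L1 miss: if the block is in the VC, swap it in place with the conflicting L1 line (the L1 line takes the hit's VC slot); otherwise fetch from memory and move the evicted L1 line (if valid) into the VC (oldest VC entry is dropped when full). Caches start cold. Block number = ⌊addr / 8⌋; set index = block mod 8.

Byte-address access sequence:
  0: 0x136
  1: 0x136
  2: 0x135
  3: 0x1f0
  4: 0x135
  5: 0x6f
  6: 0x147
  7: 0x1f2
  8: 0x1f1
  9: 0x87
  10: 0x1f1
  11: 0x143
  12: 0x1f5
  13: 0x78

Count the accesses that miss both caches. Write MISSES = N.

MISSES = 6

0: 0x136 (blk 38, set 6) → MISS  vc=[]
1: 0x136 (blk 38, set 6) → L1-HIT  vc=[]
2: 0x135 (blk 38, set 6) → L1-HIT  vc=[]
3: 0x1f0 (blk 62, set 6) → MISS  vc=[38]
4: 0x135 (blk 38, set 6) → VC-HIT  vc=[62]
5: 0x6f (blk 13, set 5) → MISS  vc=[62]
6: 0x147 (blk 40, set 0) → MISS  vc=[62]
7: 0x1f2 (blk 62, set 6) → VC-HIT  vc=[38]
8: 0x1f1 (blk 62, set 6) → L1-HIT  vc=[38]
9: 0x87 (blk 16, set 0) → MISS  vc=[38, 40]
10: 0x1f1 (blk 62, set 6) → L1-HIT  vc=[38, 40]
11: 0x143 (blk 40, set 0) → VC-HIT  vc=[38, 16]
12: 0x1f5 (blk 62, set 6) → L1-HIT  vc=[38, 16]
13: 0x78 (blk 15, set 7) → MISS  vc=[38, 16]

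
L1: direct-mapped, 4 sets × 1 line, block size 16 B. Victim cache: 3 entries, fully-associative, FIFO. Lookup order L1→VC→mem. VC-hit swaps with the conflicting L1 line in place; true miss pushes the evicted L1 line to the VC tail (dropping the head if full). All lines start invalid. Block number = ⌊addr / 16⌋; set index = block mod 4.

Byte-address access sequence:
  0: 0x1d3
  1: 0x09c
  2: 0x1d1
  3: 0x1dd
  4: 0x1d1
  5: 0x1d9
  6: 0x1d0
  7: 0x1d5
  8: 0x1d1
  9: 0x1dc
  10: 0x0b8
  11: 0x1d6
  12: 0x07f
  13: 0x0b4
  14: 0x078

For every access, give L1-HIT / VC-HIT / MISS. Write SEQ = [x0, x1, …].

#0 0x1d3→b29/s1 MISS; vc=[]
#1 0x9c→b9/s1 MISS; vc=[29]
#2 0x1d1→b29/s1 VC-HIT; vc=[9]
#3 0x1dd→b29/s1 L1-HIT; vc=[9]
#4 0x1d1→b29/s1 L1-HIT; vc=[9]
#5 0x1d9→b29/s1 L1-HIT; vc=[9]
#6 0x1d0→b29/s1 L1-HIT; vc=[9]
#7 0x1d5→b29/s1 L1-HIT; vc=[9]
#8 0x1d1→b29/s1 L1-HIT; vc=[9]
#9 0x1dc→b29/s1 L1-HIT; vc=[9]
#10 0xb8→b11/s3 MISS; vc=[9]
#11 0x1d6→b29/s1 L1-HIT; vc=[9]
#12 0x7f→b7/s3 MISS; vc=[9,11]
#13 0xb4→b11/s3 VC-HIT; vc=[9,7]
#14 0x78→b7/s3 VC-HIT; vc=[9,11]

SEQ = [MISS, MISS, VC-HIT, L1-HIT, L1-HIT, L1-HIT, L1-HIT, L1-HIT, L1-HIT, L1-HIT, MISS, L1-HIT, MISS, VC-HIT, VC-HIT]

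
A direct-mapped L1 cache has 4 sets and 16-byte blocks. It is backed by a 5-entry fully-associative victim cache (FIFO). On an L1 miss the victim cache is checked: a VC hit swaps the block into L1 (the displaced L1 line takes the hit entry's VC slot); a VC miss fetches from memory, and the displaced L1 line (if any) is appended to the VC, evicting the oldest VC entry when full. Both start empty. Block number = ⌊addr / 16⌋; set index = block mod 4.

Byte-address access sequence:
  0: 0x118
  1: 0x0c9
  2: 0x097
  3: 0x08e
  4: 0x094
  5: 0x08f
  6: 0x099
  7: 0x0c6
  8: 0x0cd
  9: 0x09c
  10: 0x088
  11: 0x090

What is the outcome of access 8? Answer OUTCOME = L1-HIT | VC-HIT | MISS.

0: 0x118 (blk 17, set 1) → MISS  vc=[]
1: 0xc9 (blk 12, set 0) → MISS  vc=[]
2: 0x97 (blk 9, set 1) → MISS  vc=[17]
3: 0x8e (blk 8, set 0) → MISS  vc=[17, 12]
4: 0x94 (blk 9, set 1) → L1-HIT  vc=[17, 12]
5: 0x8f (blk 8, set 0) → L1-HIT  vc=[17, 12]
6: 0x99 (blk 9, set 1) → L1-HIT  vc=[17, 12]
7: 0xc6 (blk 12, set 0) → VC-HIT  vc=[17, 8]
8: 0xcd (blk 12, set 0) → L1-HIT  vc=[17, 8]
9: 0x9c (blk 9, set 1) → L1-HIT  vc=[17, 8]
10: 0x88 (blk 8, set 0) → VC-HIT  vc=[17, 12]
11: 0x90 (blk 9, set 1) → L1-HIT  vc=[17, 12]

OUTCOME = L1-HIT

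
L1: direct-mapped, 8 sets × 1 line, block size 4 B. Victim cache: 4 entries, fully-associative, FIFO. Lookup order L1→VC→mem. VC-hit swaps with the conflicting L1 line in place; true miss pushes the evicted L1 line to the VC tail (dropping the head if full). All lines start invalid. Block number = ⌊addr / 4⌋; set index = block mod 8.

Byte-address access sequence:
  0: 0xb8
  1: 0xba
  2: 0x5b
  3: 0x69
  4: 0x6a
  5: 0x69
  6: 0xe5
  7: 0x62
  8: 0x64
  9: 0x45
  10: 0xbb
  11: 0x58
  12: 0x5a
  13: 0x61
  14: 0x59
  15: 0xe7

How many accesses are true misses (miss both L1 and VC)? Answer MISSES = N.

0: 0xb8 (blk 46, set 6) → MISS  vc=[]
1: 0xba (blk 46, set 6) → L1-HIT  vc=[]
2: 0x5b (blk 22, set 6) → MISS  vc=[46]
3: 0x69 (blk 26, set 2) → MISS  vc=[46]
4: 0x6a (blk 26, set 2) → L1-HIT  vc=[46]
5: 0x69 (blk 26, set 2) → L1-HIT  vc=[46]
6: 0xe5 (blk 57, set 1) → MISS  vc=[46]
7: 0x62 (blk 24, set 0) → MISS  vc=[46]
8: 0x64 (blk 25, set 1) → MISS  vc=[46, 57]
9: 0x45 (blk 17, set 1) → MISS  vc=[46, 57, 25]
10: 0xbb (blk 46, set 6) → VC-HIT  vc=[22, 57, 25]
11: 0x58 (blk 22, set 6) → VC-HIT  vc=[46, 57, 25]
12: 0x5a (blk 22, set 6) → L1-HIT  vc=[46, 57, 25]
13: 0x61 (blk 24, set 0) → L1-HIT  vc=[46, 57, 25]
14: 0x59 (blk 22, set 6) → L1-HIT  vc=[46, 57, 25]
15: 0xe7 (blk 57, set 1) → VC-HIT  vc=[46, 17, 25]

MISSES = 7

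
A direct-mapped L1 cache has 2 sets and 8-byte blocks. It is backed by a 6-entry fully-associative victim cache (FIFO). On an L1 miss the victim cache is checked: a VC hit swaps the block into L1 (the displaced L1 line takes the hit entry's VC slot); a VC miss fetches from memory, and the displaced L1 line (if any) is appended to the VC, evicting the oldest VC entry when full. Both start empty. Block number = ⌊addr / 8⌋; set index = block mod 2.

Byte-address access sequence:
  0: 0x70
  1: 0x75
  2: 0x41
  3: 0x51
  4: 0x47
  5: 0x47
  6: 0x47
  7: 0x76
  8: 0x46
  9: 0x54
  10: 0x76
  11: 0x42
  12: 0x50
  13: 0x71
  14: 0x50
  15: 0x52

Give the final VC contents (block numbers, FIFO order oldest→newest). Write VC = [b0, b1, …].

#0 0x70→b14/s0 MISS; vc=[]
#1 0x75→b14/s0 L1-HIT; vc=[]
#2 0x41→b8/s0 MISS; vc=[14]
#3 0x51→b10/s0 MISS; vc=[14,8]
#4 0x47→b8/s0 VC-HIT; vc=[14,10]
#5 0x47→b8/s0 L1-HIT; vc=[14,10]
#6 0x47→b8/s0 L1-HIT; vc=[14,10]
#7 0x76→b14/s0 VC-HIT; vc=[8,10]
#8 0x46→b8/s0 VC-HIT; vc=[14,10]
#9 0x54→b10/s0 VC-HIT; vc=[14,8]
#10 0x76→b14/s0 VC-HIT; vc=[10,8]
#11 0x42→b8/s0 VC-HIT; vc=[10,14]
#12 0x50→b10/s0 VC-HIT; vc=[8,14]
#13 0x71→b14/s0 VC-HIT; vc=[8,10]
#14 0x50→b10/s0 VC-HIT; vc=[8,14]
#15 0x52→b10/s0 L1-HIT; vc=[8,14]

VC = [8, 14]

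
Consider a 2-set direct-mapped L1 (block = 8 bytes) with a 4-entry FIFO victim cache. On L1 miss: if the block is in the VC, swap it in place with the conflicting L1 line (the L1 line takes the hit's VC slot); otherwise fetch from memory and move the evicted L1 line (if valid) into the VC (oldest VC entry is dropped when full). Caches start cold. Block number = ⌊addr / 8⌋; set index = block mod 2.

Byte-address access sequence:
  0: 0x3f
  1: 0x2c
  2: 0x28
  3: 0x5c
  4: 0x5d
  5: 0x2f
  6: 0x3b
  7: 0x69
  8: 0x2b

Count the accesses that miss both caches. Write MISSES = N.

MISSES = 4

0: 0x3f (blk 7, set 1) → MISS  vc=[]
1: 0x2c (blk 5, set 1) → MISS  vc=[7]
2: 0x28 (blk 5, set 1) → L1-HIT  vc=[7]
3: 0x5c (blk 11, set 1) → MISS  vc=[7, 5]
4: 0x5d (blk 11, set 1) → L1-HIT  vc=[7, 5]
5: 0x2f (blk 5, set 1) → VC-HIT  vc=[7, 11]
6: 0x3b (blk 7, set 1) → VC-HIT  vc=[5, 11]
7: 0x69 (blk 13, set 1) → MISS  vc=[5, 11, 7]
8: 0x2b (blk 5, set 1) → VC-HIT  vc=[13, 11, 7]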